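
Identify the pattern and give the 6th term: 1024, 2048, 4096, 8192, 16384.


Pattern: powers of 2: 2ⁿ
Terms: 1024, 2048, 4096, 8192, 16384
Next term = 32768

Next term = 32768


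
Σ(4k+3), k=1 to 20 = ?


Σ(4k+3) = 4·Σk + 3·n
= 4·210 + 3·20
= 840 + 60 = 900

Σ = 900


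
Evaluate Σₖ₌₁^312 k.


n(n+1)/2 = 312×313/2 = 97656/2 = 48828

Σk = 48828


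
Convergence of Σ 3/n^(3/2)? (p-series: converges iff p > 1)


p-series test: Σ c/n^p converges if p > 1, diverges if p ≤ 1 (constant c > 0 doesn't affect convergence).
p = 3/2
3/2 > 1 → CONVERGES

Converges (p = 3/2 > 1)


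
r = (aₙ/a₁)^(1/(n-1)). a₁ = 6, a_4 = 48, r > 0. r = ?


r^(n-1) = aₙ/a₁
r^3 = 48/6 = 8
r = 8^(1/3)
= 2

r = 2


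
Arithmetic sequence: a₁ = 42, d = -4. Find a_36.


aₙ = a₁ + (n-1)d
= 42 + (36-1)×-4
= 42 - 140
= -98

a_36 = -98


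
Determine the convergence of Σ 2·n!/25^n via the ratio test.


aₙ = 2·n!/25^n
a_{n+1}/aₙ = (n+1)!/25^(n+1) × 25^n/n!  (constant 2 cancels)
= (n+1)/25
L = lim(n→∞) (n+1)/25 = ∞
L > 1 → series DIVERGES

Diverges (ratio test: L = ∞ > 1)


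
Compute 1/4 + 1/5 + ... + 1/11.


Σₖ₌4^11 1/k = 1/4 + 1/5 + 1/6 + 1/7 + 1/8 + 1/9 + 1/10 + 1/11
= 32891/27720
≈ 1.1865

Sum = 32891/27720 ≈ 1.1865


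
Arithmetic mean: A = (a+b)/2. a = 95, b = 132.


AM = (95 + 132)/2 = 227/2 = 113.5

AM = 113.5


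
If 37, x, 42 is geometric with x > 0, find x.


GM = √(37×42) = √1554 = 39.4208

GM = 39.4208


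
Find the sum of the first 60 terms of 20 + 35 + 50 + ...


aₙ = 20 + (60-1)×15 = 905
Sₙ = n(a₁+aₙ)/2 = 60×(20+905)/2
= 60×925/2 = 27750

S_60 = 27750


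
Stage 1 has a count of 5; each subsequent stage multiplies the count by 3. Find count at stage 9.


aₙ = a₁·r^(n-1)
= 5×3^8
= 5×6561
= 32805

a_9 = 32805


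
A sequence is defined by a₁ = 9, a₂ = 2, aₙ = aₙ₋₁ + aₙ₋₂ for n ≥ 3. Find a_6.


Computing iteratively: 9, 2, 11, 13, 24, 37
a_6 = 37

a_6 = 37


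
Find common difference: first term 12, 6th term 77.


d = (aₙ - a₁)/(n-1)
= (77 - 12)/(6-1)
= 65/5 = 13

d = 13


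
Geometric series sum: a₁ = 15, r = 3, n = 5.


Sₙ = 15×(3^5 - 1)/(3 - 1)
= 15×(243 - 1)/2
= 15×242/2
= 1815

S_5 = 1815


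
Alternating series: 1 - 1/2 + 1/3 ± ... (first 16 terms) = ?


S = 1 - 1/2 + 1/3 - 1/4 + 1/5 - 1/6 + 1/7 - 1/8 ± ...
= 0.6629
(Full series converges to +ln(2) ≈ +0.6931)

S_16 = 0.6629


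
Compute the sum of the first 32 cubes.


n(n+1)/2 = 32×33/2 = 528
Σk³ = 528² = 278784

Σk³ = 278784


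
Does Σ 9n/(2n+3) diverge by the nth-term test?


lim(n→∞) 9n/(2n+3) = 9/2 = 9/2  (divide numerator and denominator by n)
lim aₙ = 9/2 ≠ 0 → series DIVERGES

Diverges (lim aₙ = 9/2 ≠ 0)


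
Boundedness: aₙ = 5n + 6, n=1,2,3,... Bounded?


aₙ = 5n + 6 → as n→∞, aₙ→∞
No finite upper bound exists
The sequence is UNBOUNDED

Unbounded (aₙ → ∞ as n → ∞)


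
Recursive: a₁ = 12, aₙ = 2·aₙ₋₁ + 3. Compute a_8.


Computing step by step:
a_1 = 12
a_2 = 27
a_3 = 57
a_4 = 117
a_5 = 237
a_6 = 477
a_7 = 957
a_8 = 1917


a_8 = 1917


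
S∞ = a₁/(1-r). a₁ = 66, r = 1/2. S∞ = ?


S∞ = a₁/(1-r) = 66/(1 - 1/2)
= 66/(1/2)
= 132

S∞ = 132


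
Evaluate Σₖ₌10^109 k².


Σₖ₌10^109 k² = Σₖ₌₁^109 k² − Σₖ₌₁^9 k²
= 109·110·219/6 − 9·10·19/6
= 437635 − 285 = 437350

Σk² = 437350


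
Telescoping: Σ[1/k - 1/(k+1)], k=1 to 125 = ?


Telescoping: adjacent terms cancel.
= 1/1 - 1/126
= 1 - 1/126 = 125/126

Sum = 125/126


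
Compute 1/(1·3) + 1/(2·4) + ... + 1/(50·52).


1/(k(k+2)) = (1/2)·(1/k - 1/(k+2)) (partial fractions)
Telescoping: Σ = (1/2)·(1 + 1/2 - 1/51 - 1/52) = 3875/5304

Sum = 3875/5304


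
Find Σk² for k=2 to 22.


Σₖ₌2^22 k² = Σₖ₌₁^22 k² − Σₖ₌₁^1 k²
= 22·23·45/6 − 1·2·3/6
= 3795 − 1 = 3794

Σk² = 3794


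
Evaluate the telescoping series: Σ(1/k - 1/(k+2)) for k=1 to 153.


Telescoping with gap 2: two head and two tail terms survive.
= (1 + 1/2) - (1/154 + 1/155)
= 3/2 - 1/154 - 1/155 = 17748/11935

Sum = 17748/11935


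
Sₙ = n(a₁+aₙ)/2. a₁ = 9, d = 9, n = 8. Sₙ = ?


aₙ = 9 + (8-1)×9 = 72
Sₙ = n(a₁+aₙ)/2 = 8×(9+72)/2
= 8×81/2 = 324

S_8 = 324


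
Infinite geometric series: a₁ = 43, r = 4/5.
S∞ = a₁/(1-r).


S∞ = a₁/(1-r) = 43/(1 - 4/5)
= 43/(1/5)
= 215

S∞ = 215


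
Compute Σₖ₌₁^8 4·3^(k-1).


Sₙ = 4×(3^8 - 1)/(3 - 1)
= 4×(6561 - 1)/2
= 4×6560/2
= 13120

S_8 = 13120


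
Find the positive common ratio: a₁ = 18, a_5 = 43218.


r^(n-1) = aₙ/a₁
r^4 = 43218/18 = 2401
r = 2401^(1/4)
= ±7; taking r > 0 gives r = 7

r = 7


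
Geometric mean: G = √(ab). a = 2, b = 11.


GM = √(2×11) = √22 = 4.6904

GM = 4.6904


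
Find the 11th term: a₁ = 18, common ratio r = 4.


aₙ = a₁·r^(n-1)
= 18×4^10
= 18×1048576
= 18874368

a_11 = 18874368


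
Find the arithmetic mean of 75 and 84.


AM = (75 + 84)/2 = 159/2 = 79.5

AM = 79.5


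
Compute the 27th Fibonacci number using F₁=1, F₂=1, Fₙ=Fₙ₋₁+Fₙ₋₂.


Fibonacci sequence: 1, 1, 2, 3, 5, 8, 13, 21, 34, 55, 89, ...
F(27) = 196418

F(27) = 196418


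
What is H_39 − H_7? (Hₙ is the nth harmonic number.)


Σₖ₌8^39 1/k = 1/8 + 1/9 + 1/10 + ... + 1/39
= 115232869018999/69388720221600
≈ 1.6607

Sum = 115232869018999/69388720221600 ≈ 1.6607


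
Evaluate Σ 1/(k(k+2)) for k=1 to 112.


1/(k(k+2)) = (1/2)·(1/k - 1/(k+2)) (partial fractions)
Telescoping: Σ = (1/2)·(1 + 1/2 - 1/113 - 1/114) = 4774/6441

Sum = 4774/6441


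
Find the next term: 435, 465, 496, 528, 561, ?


Pattern: triangular numbers: n(n+1)/2
Terms: 435, 465, 496, 528, 561
Next term = 595

Next term = 595


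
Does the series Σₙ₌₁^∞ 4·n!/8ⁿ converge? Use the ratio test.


aₙ = 4·n!/8^n
a_{n+1}/aₙ = (n+1)!/8^(n+1) × 8^n/n!  (constant 4 cancels)
= (n+1)/8
L = lim(n→∞) (n+1)/8 = ∞
L > 1 → series DIVERGES

Diverges (ratio test: L = ∞ > 1)


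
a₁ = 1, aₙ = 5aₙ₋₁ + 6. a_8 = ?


Computing step by step:
a_1 = 1
a_2 = 11
a_3 = 61
a_4 = 311
a_5 = 1561
a_6 = 7811
a_7 = 39061
a_8 = 195311


a_8 = 195311


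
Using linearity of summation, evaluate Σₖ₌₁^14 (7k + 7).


Σ(7k+7) = 7·Σk + 7·n
= 7·105 + 7·14
= 735 + 98 = 833

Σ = 833


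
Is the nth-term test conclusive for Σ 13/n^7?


lim(n→∞) 13/n^7 = 0
lim aₙ = 0 → nth-term test is INCONCLUSIVE
(Need other tests; this is actually a convergent p-series with p=7 > 1)

Inconclusive (lim aₙ = 0; need another test)


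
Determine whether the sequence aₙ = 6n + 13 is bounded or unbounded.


aₙ = 6n + 13 → as n→∞, aₙ→∞
No finite upper bound exists
The sequence is UNBOUNDED

Unbounded (aₙ → ∞ as n → ∞)


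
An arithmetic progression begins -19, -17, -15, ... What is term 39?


aₙ = a₁ + (n-1)d
= -19 + (39-1)×2
= -19 + 76
= 57

a_39 = 57


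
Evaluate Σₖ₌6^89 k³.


Σₖ₌6^89 k³ = [89·90/2]² − [5·6/2]²
= 16040025 − 225 = 16039800

Σk³ = 16039800


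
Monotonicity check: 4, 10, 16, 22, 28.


Differences: 6, 6, 6, 6
All differences > 0 → strictly INCREASING

Monotonically increasing


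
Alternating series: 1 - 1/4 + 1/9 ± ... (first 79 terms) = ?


S = 1 - 1/4 + 1/9 - 1/16 + 1/25 - 1/36 + 1/49 - 1/64 ± ...
= 0.8225
(Full series converges to +π²/12 ≈ +0.8225)

S_79 = 0.8225


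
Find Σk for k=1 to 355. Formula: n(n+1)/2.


n(n+1)/2 = 355×356/2 = 126380/2 = 63190

Σk = 63190


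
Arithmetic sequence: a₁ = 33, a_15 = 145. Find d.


d = (aₙ - a₁)/(n-1)
= (145 - 33)/(15-1)
= 112/14 = 8

d = 8


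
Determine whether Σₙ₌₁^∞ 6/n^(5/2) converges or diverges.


p-series test: Σ c/n^p converges if p > 1, diverges if p ≤ 1 (constant c > 0 doesn't affect convergence).
p = 5/2
5/2 > 1 → CONVERGES

Converges (p = 5/2 > 1)


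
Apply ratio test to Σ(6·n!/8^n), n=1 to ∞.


aₙ = 6·n!/8^n
a_{n+1}/aₙ = (n+1)!/8^(n+1) × 8^n/n!  (constant 6 cancels)
= (n+1)/8
L = lim(n→∞) (n+1)/8 = ∞
L > 1 → series DIVERGES

Diverges (ratio test: L = ∞ > 1)


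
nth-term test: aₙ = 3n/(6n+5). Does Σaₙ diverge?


lim(n→∞) 3n/(6n+5) = 3/6 = 1/2  (divide numerator and denominator by n)
lim aₙ = 1/2 ≠ 0 → series DIVERGES

Diverges (lim aₙ = 1/2 ≠ 0)


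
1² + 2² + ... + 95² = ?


n = 95
n(n+1)(2n+1)/6 = 95×96×191/6
= 1741920/6 = 290320

Σk² = 290320


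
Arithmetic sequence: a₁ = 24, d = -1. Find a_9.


aₙ = a₁ + (n-1)d
= 24 + (9-1)×-1
= 24 - 8
= 16

a_9 = 16


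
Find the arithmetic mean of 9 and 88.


AM = (9 + 88)/2 = 97/2 = 48.5

AM = 48.5


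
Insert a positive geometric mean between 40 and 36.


GM = √(40×36) = √1440 = 37.9473

GM = 37.9473


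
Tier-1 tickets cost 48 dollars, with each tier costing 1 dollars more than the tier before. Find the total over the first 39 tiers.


aₙ = 48 + (39-1)×1 = 86
Sₙ = n(a₁+aₙ)/2 = 39×(48+86)/2
= 39×134/2 = 2613

S_39 = 2613


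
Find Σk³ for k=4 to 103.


Σₖ₌4^103 k³ = [103·104/2]² − [3·4/2]²
= 28686736 − 36 = 28686700

Σk³ = 28686700


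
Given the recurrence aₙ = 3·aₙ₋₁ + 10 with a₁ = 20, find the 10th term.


Computing step by step:
a_1 = 20
a_2 = 70
a_3 = 220
a_4 = 670
a_5 = 2020
a_6 = 6070
a_7 = 18220
a_8 = 54670
a_9 = 164020
a_10 = 492070


a_10 = 492070


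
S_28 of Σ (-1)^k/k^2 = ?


S = -1 + 1/4 - 1/9 + 1/16 - 1/25 + 1/36 - 1/49 + 1/64 ± ...
= -0.8219
(Full series converges to -π²/12 ≈ -0.8225)

S_28 = -0.8219


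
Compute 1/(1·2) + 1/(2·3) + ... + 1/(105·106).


1/(k(k+1)) = 1/k - 1/(k+1) (partial fractions)
Telescoping: Σ = 1 - 1/106 = 105/106

Sum = 105/106


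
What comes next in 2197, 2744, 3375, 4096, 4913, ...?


Pattern: perfect cubes: n³
Terms: 2197, 2744, 3375, 4096, 4913
Next term = 5832

Next term = 5832


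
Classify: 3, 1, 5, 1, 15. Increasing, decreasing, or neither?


Differences: -2, 4, -4, 14
Difference at position 2 is +4 (> 0) but position 1 is -2 (< 0) — sequence both rises and falls
→ NOT monotonic

Not monotonic


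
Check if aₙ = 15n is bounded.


aₙ = 15n → as n→∞, aₙ→∞
No finite upper bound exists
The sequence is UNBOUNDED

Unbounded (aₙ → ∞ as n → ∞)


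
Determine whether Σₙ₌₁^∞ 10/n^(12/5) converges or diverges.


p-series test: Σ c/n^p converges if p > 1, diverges if p ≤ 1 (constant c > 0 doesn't affect convergence).
p = 12/5
12/5 > 1 → CONVERGES

Converges (p = 12/5 > 1)


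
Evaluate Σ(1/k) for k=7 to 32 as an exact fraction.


Σₖ₌7^32 1/k = 1/7 + 1/8 + 1/9 + ... + 1/32
= 232272421033319/144403552893600
≈ 1.6085

Sum = 232272421033319/144403552893600 ≈ 1.6085


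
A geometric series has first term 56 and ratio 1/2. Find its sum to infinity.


S∞ = a₁/(1-r) = 56/(1 - 1/2)
= 56/(1/2)
= 112

S∞ = 112


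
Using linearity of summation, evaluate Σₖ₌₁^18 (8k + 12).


Σ(8k+12) = 8·Σk + 12·n
= 8·171 + 12·18
= 1368 + 216 = 1584

Σ = 1584


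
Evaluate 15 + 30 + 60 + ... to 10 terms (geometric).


Sₙ = 15×(2^10 - 1)/(2 - 1)
= 15×(1024 - 1)/1
= 15×1023/1
= 15345

S_10 = 15345


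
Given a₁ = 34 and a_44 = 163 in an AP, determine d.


d = (aₙ - a₁)/(n-1)
= (163 - 34)/(44-1)
= 129/43 = 3

d = 3


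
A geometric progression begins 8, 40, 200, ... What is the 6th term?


aₙ = a₁·r^(n-1)
= 8×5^5
= 8×3125
= 25000

a_6 = 25000


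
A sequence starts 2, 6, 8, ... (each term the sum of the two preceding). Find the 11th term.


Computing iteratively: 2, 6, 8, 14, 22, 36, 58, 94, 152, 246, 398
a_11 = 398

a_11 = 398


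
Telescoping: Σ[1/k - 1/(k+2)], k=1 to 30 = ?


Telescoping with gap 2: two head and two tail terms survive.
= (1 + 1/2) - (1/31 + 1/32)
= 3/2 - 1/31 - 1/32 = 1425/992

Sum = 1425/992


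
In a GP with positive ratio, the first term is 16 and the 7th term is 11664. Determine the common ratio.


r^(n-1) = aₙ/a₁
r^6 = 11664/16 = 729
r = 729^(1/6)
= ±3; taking r > 0 gives r = 3

r = 3


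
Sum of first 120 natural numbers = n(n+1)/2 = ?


n(n+1)/2 = 120×121/2 = 14520/2 = 7260

Σk = 7260


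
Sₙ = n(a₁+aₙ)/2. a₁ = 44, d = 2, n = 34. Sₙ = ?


aₙ = 44 + (34-1)×2 = 110
Sₙ = n(a₁+aₙ)/2 = 34×(44+110)/2
= 34×154/2 = 2618

S_34 = 2618


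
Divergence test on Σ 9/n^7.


lim(n→∞) 9/n^7 = 0
lim aₙ = 0 → nth-term test is INCONCLUSIVE
(Need other tests; this is actually a convergent p-series with p=7 > 1)

Inconclusive (lim aₙ = 0; need another test)


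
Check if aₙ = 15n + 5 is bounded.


aₙ = 15n + 5 → as n→∞, aₙ→∞
No finite upper bound exists
The sequence is UNBOUNDED

Unbounded (aₙ → ∞ as n → ∞)


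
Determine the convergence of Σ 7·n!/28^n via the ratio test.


aₙ = 7·n!/28^n
a_{n+1}/aₙ = (n+1)!/28^(n+1) × 28^n/n!  (constant 7 cancels)
= (n+1)/28
L = lim(n→∞) (n+1)/28 = ∞
L > 1 → series DIVERGES

Diverges (ratio test: L = ∞ > 1)


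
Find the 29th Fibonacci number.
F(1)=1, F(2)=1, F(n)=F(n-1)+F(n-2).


Fibonacci sequence: 1, 1, 2, 3, 5, 8, 13, 21, 34, 55, 89, ...
F(29) = 514229

F(29) = 514229


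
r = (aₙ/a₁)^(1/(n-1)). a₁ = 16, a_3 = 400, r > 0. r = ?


r^(n-1) = aₙ/a₁
r^2 = 400/16 = 25
r = 25^(1/2)
= ±5; taking r > 0 gives r = 5

r = 5


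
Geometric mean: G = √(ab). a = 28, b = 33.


GM = √(28×33) = √924 = 30.3974

GM = 30.3974


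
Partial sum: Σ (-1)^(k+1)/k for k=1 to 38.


S = 1 - 1/2 + 1/3 - 1/4 + 1/5 - 1/6 + 1/7 - 1/8 ± ...
= 0.6802
(Full series converges to +ln(2) ≈ +0.6931)

S_38 = 0.6802


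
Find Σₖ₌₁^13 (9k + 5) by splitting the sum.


Σ(9k+5) = 9·Σk + 5·n
= 9·91 + 5·13
= 819 + 65 = 884

Σ = 884


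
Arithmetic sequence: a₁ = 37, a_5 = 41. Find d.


d = (aₙ - a₁)/(n-1)
= (41 - 37)/(5-1)
= 4/4 = 1

d = 1


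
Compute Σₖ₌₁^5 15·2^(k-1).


Sₙ = 15×(2^5 - 1)/(2 - 1)
= 15×(32 - 1)/1
= 15×31/1
= 465

S_5 = 465


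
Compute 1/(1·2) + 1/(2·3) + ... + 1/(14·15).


1/(k(k+1)) = 1/k - 1/(k+1) (partial fractions)
Telescoping: Σ = 1 - 1/15 = 14/15

Sum = 14/15


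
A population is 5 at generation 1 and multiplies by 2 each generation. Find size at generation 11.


aₙ = a₁·r^(n-1)
= 5×2^10
= 5×1024
= 5120

a_11 = 5120


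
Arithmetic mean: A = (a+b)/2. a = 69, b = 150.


AM = (69 + 150)/2 = 219/2 = 109.5

AM = 109.5


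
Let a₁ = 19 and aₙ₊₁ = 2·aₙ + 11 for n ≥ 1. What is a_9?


Computing step by step:
a_1 = 19
a_2 = 49
a_3 = 109
a_4 = 229
a_5 = 469
a_6 = 949
a_7 = 1909
a_8 = 3829
a_9 = 7669


a_9 = 7669


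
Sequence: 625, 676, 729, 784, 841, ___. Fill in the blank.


Pattern: perfect squares: n²
Terms: 625, 676, 729, 784, 841
Next term = 900

Next term = 900


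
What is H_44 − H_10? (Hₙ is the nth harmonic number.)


Σₖ₌11^44 1/k = 1/11 + 1/12 + 1/13 + ... + 1/44
= 13599602363903961529/9419588158802421600
≈ 1.4438

Sum = 13599602363903961529/9419588158802421600 ≈ 1.4438


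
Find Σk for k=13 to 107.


Σₖ₌13^107 k = Σₖ₌₁^107 k − Σₖ₌₁^12 k
= 107·108/2 − 12·13/2
= 5778 − 78 = 5700

Σk = 5700


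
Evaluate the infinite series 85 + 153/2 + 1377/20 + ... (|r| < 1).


S∞ = a₁/(1-r) = 85/(1 - 9/10)
= 85/(1/10)
= 850

S∞ = 850


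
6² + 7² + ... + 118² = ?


Σₖ₌6^118 k² = Σₖ₌₁^118 k² − Σₖ₌₁^5 k²
= 118·119·237/6 − 5·6·11/6
= 554659 − 55 = 554604

Σk² = 554604


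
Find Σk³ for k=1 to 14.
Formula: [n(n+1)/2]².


n(n+1)/2 = 14×15/2 = 105
Σk³ = 105² = 11025

Σk³ = 11025


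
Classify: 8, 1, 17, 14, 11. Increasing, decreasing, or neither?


Differences: -7, 16, -3, -3
Difference at position 2 is +16 (> 0) but position 1 is -7 (< 0) — sequence both rises and falls
→ NOT monotonic

Not monotonic


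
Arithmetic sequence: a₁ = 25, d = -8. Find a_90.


aₙ = a₁ + (n-1)d
= 25 + (90-1)×-8
= 25 - 712
= -687

a_90 = -687


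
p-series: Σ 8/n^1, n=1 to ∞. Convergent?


p-series test: Σ c/n^p converges if p > 1, diverges if p ≤ 1 (constant c > 0 doesn't affect convergence).
p = 1
1 ≤ 1 → DIVERGES

Diverges (p = 1 ≤ 1)


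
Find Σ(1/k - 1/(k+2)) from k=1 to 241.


Telescoping with gap 2: two head and two tail terms survive.
= (1 + 1/2) - (1/242 + 1/243)
= 3/2 - 1/242 - 1/243 = 43862/29403

Sum = 43862/29403


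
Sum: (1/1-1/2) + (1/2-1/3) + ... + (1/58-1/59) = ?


Telescoping: adjacent terms cancel.
= 1/1 - 1/59
= 1 - 1/59 = 58/59

Sum = 58/59


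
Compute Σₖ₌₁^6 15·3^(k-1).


Sₙ = 15×(3^6 - 1)/(3 - 1)
= 15×(729 - 1)/2
= 15×728/2
= 5460

S_6 = 5460


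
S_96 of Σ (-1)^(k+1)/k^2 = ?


S = 1 - 1/4 + 1/9 - 1/16 + 1/25 - 1/36 + 1/49 - 1/64 ± ...
= 0.8224
(Full series converges to +π²/12 ≈ +0.8225)

S_96 = 0.8224


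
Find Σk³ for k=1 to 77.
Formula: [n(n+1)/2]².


n(n+1)/2 = 77×78/2 = 3003
Σk³ = 3003² = 9018009

Σk³ = 9018009


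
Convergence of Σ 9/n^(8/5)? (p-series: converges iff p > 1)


p-series test: Σ c/n^p converges if p > 1, diverges if p ≤ 1 (constant c > 0 doesn't affect convergence).
p = 8/5
8/5 > 1 → CONVERGES

Converges (p = 8/5 > 1)


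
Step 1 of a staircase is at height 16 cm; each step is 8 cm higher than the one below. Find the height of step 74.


aₙ = a₁ + (n-1)d
= 16 + (74-1)×8
= 16 + 584
= 600

a_74 = 600


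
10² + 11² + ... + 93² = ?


Σₖ₌10^93 k² = Σₖ₌₁^93 k² − Σₖ₌₁^9 k²
= 93·94·187/6 − 9·10·19/6
= 272459 − 285 = 272174

Σk² = 272174


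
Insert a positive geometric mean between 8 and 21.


GM = √(8×21) = √168 = 12.9615

GM = 12.9615


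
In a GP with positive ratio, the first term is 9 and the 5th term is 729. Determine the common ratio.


r^(n-1) = aₙ/a₁
r^4 = 729/9 = 81
r = 81^(1/4)
= ±3; taking r > 0 gives r = 3

r = 3


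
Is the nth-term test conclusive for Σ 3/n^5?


lim(n→∞) 3/n^5 = 0
lim aₙ = 0 → nth-term test is INCONCLUSIVE
(Need other tests; this is actually a convergent p-series with p=5 > 1)

Inconclusive (lim aₙ = 0; need another test)


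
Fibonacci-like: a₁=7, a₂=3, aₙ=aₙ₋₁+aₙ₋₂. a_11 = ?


Computing iteratively: 7, 3, 10, 13, 23, 36, 59, 95, 154, 249, 403
a_11 = 403

a_11 = 403


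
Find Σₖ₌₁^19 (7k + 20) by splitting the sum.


Σ(7k+20) = 7·Σk + 20·n
= 7·190 + 20·19
= 1330 + 380 = 1710

Σ = 1710


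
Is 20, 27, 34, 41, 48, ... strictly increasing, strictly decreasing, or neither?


Differences: 7, 7, 7, 7
All differences > 0 → strictly INCREASING

Monotonically increasing


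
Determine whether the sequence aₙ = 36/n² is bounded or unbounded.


a₁ = 36, a₂ = 36/4, a₃ = 36/9, ...
0 < aₙ ≤ 36 for all n ≥ 1
The sequence IS bounded

Bounded (0 < aₙ ≤ 36)


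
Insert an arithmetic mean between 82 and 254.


AM = (82 + 254)/2 = 336/2 = 168

AM = 168


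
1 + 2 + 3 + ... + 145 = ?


n(n+1)/2 = 145×146/2 = 21170/2 = 10585

Σk = 10585


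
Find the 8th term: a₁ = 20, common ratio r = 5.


aₙ = a₁·r^(n-1)
= 20×5^7
= 20×78125
= 1562500

a_8 = 1562500


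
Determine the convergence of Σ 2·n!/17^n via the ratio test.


aₙ = 2·n!/17^n
a_{n+1}/aₙ = (n+1)!/17^(n+1) × 17^n/n!  (constant 2 cancels)
= (n+1)/17
L = lim(n→∞) (n+1)/17 = ∞
L > 1 → series DIVERGES

Diverges (ratio test: L = ∞ > 1)


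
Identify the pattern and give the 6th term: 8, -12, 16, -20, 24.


Pattern: alternating sign, magnitude arithmetic (d=4)
Terms: 8, -12, 16, -20, 24
Next term = -28

Next term = -28


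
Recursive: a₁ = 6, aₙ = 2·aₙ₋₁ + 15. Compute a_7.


Computing step by step:
a_1 = 6
a_2 = 27
a_3 = 69
a_4 = 153
a_5 = 321
a_6 = 657
a_7 = 1329


a_7 = 1329


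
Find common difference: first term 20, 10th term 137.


d = (aₙ - a₁)/(n-1)
= (137 - 20)/(10-1)
= 117/9 = 13

d = 13


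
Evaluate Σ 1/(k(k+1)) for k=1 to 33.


1/(k(k+1)) = 1/k - 1/(k+1) (partial fractions)
Telescoping: Σ = 1 - 1/34 = 33/34

Sum = 33/34


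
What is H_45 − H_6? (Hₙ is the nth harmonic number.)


Σₖ₌7^45 1/k = 1/7 + 1/8 + 1/9 + ... + 1/45
= 2617230034104616867/1345655451257488800
≈ 1.9449

Sum = 2617230034104616867/1345655451257488800 ≈ 1.9449


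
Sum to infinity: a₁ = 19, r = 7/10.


S∞ = a₁/(1-r) = 19/(1 - 7/10)
= 19/(3/10)
= 190/3

S∞ = 190/3


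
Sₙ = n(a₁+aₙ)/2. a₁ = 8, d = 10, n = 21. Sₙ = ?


aₙ = 8 + (21-1)×10 = 208
Sₙ = n(a₁+aₙ)/2 = 21×(8+208)/2
= 21×216/2 = 2268

S_21 = 2268


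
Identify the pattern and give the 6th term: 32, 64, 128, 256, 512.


Pattern: powers of 2: 2ⁿ
Terms: 32, 64, 128, 256, 512
Next term = 1024

Next term = 1024


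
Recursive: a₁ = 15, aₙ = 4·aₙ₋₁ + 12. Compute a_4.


Computing step by step:
a_1 = 15
a_2 = 72
a_3 = 300
a_4 = 1212


a_4 = 1212


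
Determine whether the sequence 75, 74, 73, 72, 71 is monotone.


Differences: -1, -1, -1, -1
All differences < 0 → strictly DECREASING

Monotonically decreasing


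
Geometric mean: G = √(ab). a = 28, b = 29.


GM = √(28×29) = √812 = 28.4956

GM = 28.4956


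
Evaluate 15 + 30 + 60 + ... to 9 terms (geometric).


Sₙ = 15×(2^9 - 1)/(2 - 1)
= 15×(512 - 1)/1
= 15×511/1
= 7665

S_9 = 7665


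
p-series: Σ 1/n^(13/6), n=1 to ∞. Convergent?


p-series test: Σ c/n^p converges if p > 1, diverges if p ≤ 1 (constant c > 0 doesn't affect convergence).
p = 13/6
13/6 > 1 → CONVERGES

Converges (p = 13/6 > 1)


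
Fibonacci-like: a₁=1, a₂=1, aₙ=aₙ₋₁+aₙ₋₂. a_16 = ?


Computing iteratively: 1, 1, 2, 3, 5, 8, 13, 21, 34, 55, 89, 144, ...
a_16 = 987

a_16 = 987


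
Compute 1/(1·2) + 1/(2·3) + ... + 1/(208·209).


1/(k(k+1)) = 1/k - 1/(k+1) (partial fractions)
Telescoping: Σ = 1 - 1/209 = 208/209

Sum = 208/209


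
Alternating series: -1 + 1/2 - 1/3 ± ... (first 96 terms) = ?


S = -1 + 1/2 - 1/3 + 1/4 - 1/5 + 1/6 - 1/7 + 1/8 ± ...
= -0.688
(Full series converges to -ln(2) ≈ -0.6931)

S_96 = -0.688


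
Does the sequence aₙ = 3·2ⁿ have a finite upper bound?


aₙ = 3·2ⁿ → as n→∞, aₙ→∞ (since base 2 > 1)
No finite upper bound exists
The sequence is UNBOUNDED

Unbounded (aₙ → ∞ as n → ∞)


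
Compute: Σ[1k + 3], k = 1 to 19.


Σ(1k+3) = 1·Σk + 3·n
= 1·190 + 3·19
= 190 + 57 = 247

Σ = 247


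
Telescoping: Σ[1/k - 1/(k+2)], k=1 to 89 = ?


Telescoping with gap 2: two head and two tail terms survive.
= (1 + 1/2) - (1/90 + 1/91)
= 3/2 - 1/90 - 1/91 = 6052/4095

Sum = 6052/4095


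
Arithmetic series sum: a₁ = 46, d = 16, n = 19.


aₙ = 46 + (19-1)×16 = 334
Sₙ = n(a₁+aₙ)/2 = 19×(46+334)/2
= 19×380/2 = 3610

S_19 = 3610


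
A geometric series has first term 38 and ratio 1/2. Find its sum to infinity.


S∞ = a₁/(1-r) = 38/(1 - 1/2)
= 38/(1/2)
= 76

S∞ = 76


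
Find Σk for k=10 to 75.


Σₖ₌10^75 k = Σₖ₌₁^75 k − Σₖ₌₁^9 k
= 75·76/2 − 9·10/2
= 2850 − 45 = 2805

Σk = 2805


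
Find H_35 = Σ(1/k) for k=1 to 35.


H_35 = 1/1 + 1/2 + 1/3 + ... + 1/35
= 54437269998109/13127595717600
≈ 4.1468

H_35 = 54437269998109/13127595717600 ≈ 4.1468


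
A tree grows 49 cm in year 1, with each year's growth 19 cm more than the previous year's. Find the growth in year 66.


aₙ = a₁ + (n-1)d
= 49 + (66-1)×19
= 49 + 1235
= 1284

a_66 = 1284


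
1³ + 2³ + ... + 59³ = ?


n(n+1)/2 = 59×60/2 = 1770
Σk³ = 1770² = 3132900

Σk³ = 3132900


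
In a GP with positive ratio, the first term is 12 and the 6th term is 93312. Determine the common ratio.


r^(n-1) = aₙ/a₁
r^5 = 93312/12 = 7776
r = 7776^(1/5)
= 6

r = 6


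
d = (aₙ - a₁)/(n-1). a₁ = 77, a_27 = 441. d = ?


d = (aₙ - a₁)/(n-1)
= (441 - 77)/(27-1)
= 364/26 = 14

d = 14


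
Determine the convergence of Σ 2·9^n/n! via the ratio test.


aₙ = 2·9^n/n!
a_{n+1}/aₙ = 9^(n+1)/(n+1)! × n!/9^n  (constant 2 cancels)
= 9/(n+1)
L = lim(n→∞) 9/(n+1) = 0
L < 1 → series CONVERGES

Converges (ratio test: L = 0 < 1)


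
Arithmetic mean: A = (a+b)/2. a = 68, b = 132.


AM = (68 + 132)/2 = 200/2 = 100

AM = 100


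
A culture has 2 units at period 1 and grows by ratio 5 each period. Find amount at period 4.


aₙ = a₁·r^(n-1)
= 2×5^3
= 2×125
= 250

a_4 = 250


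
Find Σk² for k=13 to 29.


Σₖ₌13^29 k² = Σₖ₌₁^29 k² − Σₖ₌₁^12 k²
= 29·30·59/6 − 12·13·25/6
= 8555 − 650 = 7905

Σk² = 7905


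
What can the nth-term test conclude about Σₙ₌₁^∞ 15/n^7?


lim(n→∞) 15/n^7 = 0
lim aₙ = 0 → nth-term test is INCONCLUSIVE
(Need other tests; this is actually a convergent p-series with p=7 > 1)

Inconclusive (lim aₙ = 0; need another test)


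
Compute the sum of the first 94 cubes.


n(n+1)/2 = 94×95/2 = 4465
Σk³ = 4465² = 19936225

Σk³ = 19936225


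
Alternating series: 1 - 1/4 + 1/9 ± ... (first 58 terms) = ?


S = 1 - 1/4 + 1/9 - 1/16 + 1/25 - 1/36 + 1/49 - 1/64 ± ...
= 0.8223
(Full series converges to +π²/12 ≈ +0.8225)

S_58 = 0.8223


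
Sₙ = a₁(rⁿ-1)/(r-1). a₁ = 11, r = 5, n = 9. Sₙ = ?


Sₙ = 11×(5^9 - 1)/(5 - 1)
= 11×(1953125 - 1)/4
= 11×1953124/4
= 5371091

S_9 = 5371091


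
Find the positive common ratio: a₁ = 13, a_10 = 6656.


r^(n-1) = aₙ/a₁
r^9 = 6656/13 = 512
r = 512^(1/9)
= 2

r = 2


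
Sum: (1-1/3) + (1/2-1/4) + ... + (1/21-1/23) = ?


Telescoping with gap 2: two head and two tail terms survive.
= (1 + 1/2) - (1/22 + 1/23)
= 3/2 - 1/22 - 1/23 = 357/253

Sum = 357/253


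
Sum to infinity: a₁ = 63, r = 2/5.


S∞ = a₁/(1-r) = 63/(1 - 2/5)
= 63/(3/5)
= 105

S∞ = 105


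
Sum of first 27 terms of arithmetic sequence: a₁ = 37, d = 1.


aₙ = 37 + (27-1)×1 = 63
Sₙ = n(a₁+aₙ)/2 = 27×(37+63)/2
= 27×100/2 = 1350

S_27 = 1350


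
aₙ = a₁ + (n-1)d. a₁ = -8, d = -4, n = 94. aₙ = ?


aₙ = a₁ + (n-1)d
= -8 + (94-1)×-4
= -8 - 372
= -380

a_94 = -380


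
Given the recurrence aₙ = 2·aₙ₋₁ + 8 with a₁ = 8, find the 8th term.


Computing step by step:
a_1 = 8
a_2 = 24
a_3 = 56
a_4 = 120
a_5 = 248
a_6 = 504
a_7 = 1016
a_8 = 2040


a_8 = 2040


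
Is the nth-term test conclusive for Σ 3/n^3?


lim(n→∞) 3/n^3 = 0
lim aₙ = 0 → nth-term test is INCONCLUSIVE
(Need other tests; this is actually a convergent p-series with p=3 > 1)

Inconclusive (lim aₙ = 0; need another test)


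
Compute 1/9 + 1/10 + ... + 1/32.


Σₖ₌9^32 1/k = 1/9 + 1/10 + 1/11 + ... + 1/32
= 193592897936819/144403552893600
≈ 1.3406

Sum = 193592897936819/144403552893600 ≈ 1.3406


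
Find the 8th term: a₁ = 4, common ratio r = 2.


aₙ = a₁·r^(n-1)
= 4×2^7
= 4×128
= 512

a_8 = 512


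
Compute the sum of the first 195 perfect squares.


n = 195
n(n+1)(2n+1)/6 = 195×196×391/6
= 14944020/6 = 2490670

Σk² = 2490670


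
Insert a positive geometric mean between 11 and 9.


GM = √(11×9) = √99 = 9.9499

GM = 9.9499


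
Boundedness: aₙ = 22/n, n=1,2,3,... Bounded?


a₁ = 22, a₂ = 22/2, a₃ = 22/3, ...
0 < aₙ ≤ 22 for all n ≥ 1
Lower bound: 0, Upper bound: 22
The sequence IS bounded

Bounded (0 < aₙ ≤ 22)


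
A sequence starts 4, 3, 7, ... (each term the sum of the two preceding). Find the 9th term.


Computing iteratively: 4, 3, 7, 10, 17, 27, 44, 71, 115
a_9 = 115

a_9 = 115


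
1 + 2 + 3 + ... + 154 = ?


n(n+1)/2 = 154×155/2 = 23870/2 = 11935

Σk = 11935


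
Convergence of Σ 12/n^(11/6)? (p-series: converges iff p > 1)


p-series test: Σ c/n^p converges if p > 1, diverges if p ≤ 1 (constant c > 0 doesn't affect convergence).
p = 11/6
11/6 > 1 → CONVERGES

Converges (p = 11/6 > 1)


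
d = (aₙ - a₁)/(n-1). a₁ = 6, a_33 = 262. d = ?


d = (aₙ - a₁)/(n-1)
= (262 - 6)/(33-1)
= 256/32 = 8

d = 8


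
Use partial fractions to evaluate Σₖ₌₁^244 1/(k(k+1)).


1/(k(k+1)) = 1/k - 1/(k+1) (partial fractions)
Telescoping: Σ = 1 - 1/245 = 244/245

Sum = 244/245


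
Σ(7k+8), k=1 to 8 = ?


Σ(7k+8) = 7·Σk + 8·n
= 7·36 + 8·8
= 252 + 64 = 316

Σ = 316


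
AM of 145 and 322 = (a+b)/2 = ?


AM = (145 + 322)/2 = 467/2 = 233.5

AM = 233.5


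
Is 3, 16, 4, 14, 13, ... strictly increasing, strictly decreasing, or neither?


Differences: 13, -12, 10, -1
Difference at position 1 is +13 (> 0) but position 2 is -12 (< 0) — sequence both rises and falls
→ NOT monotonic

Not monotonic


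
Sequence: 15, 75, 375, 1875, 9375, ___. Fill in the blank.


Pattern: geometric (r=5)
Terms: 15, 75, 375, 1875, 9375
Next term = 46875

Next term = 46875


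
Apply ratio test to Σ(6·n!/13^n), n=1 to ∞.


aₙ = 6·n!/13^n
a_{n+1}/aₙ = (n+1)!/13^(n+1) × 13^n/n!  (constant 6 cancels)
= (n+1)/13
L = lim(n→∞) (n+1)/13 = ∞
L > 1 → series DIVERGES

Diverges (ratio test: L = ∞ > 1)


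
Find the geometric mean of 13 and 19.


GM = √(13×19) = √247 = 15.7162

GM = 15.7162


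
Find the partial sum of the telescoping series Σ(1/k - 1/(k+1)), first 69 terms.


Telescoping: adjacent terms cancel.
= 1/1 - 1/70
= 1 - 1/70 = 69/70

Sum = 69/70


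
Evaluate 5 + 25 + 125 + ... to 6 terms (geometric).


Sₙ = 5×(5^6 - 1)/(5 - 1)
= 5×(15625 - 1)/4
= 5×15624/4
= 19530

S_6 = 19530


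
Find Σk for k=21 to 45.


Σₖ₌21^45 k = Σₖ₌₁^45 k − Σₖ₌₁^20 k
= 45·46/2 − 20·21/2
= 1035 − 210 = 825

Σk = 825


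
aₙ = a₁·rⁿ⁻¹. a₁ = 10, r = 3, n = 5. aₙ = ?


aₙ = a₁·r^(n-1)
= 10×3^4
= 10×81
= 810

a_5 = 810


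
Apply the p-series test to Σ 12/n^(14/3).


p-series test: Σ c/n^p converges if p > 1, diverges if p ≤ 1 (constant c > 0 doesn't affect convergence).
p = 14/3
14/3 > 1 → CONVERGES

Converges (p = 14/3 > 1)


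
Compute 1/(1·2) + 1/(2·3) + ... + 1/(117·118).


1/(k(k+1)) = 1/k - 1/(k+1) (partial fractions)
Telescoping: Σ = 1 - 1/118 = 117/118

Sum = 117/118


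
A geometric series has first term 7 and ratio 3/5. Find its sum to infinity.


S∞ = a₁/(1-r) = 7/(1 - 3/5)
= 7/(2/5)
= 35/2

S∞ = 35/2


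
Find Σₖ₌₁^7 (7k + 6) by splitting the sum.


Σ(7k+6) = 7·Σk + 6·n
= 7·28 + 6·7
= 196 + 42 = 238

Σ = 238


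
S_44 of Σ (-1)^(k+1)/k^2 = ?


S = 1 - 1/4 + 1/9 - 1/16 + 1/25 - 1/36 + 1/49 - 1/64 ± ...
= 0.8222
(Full series converges to +π²/12 ≈ +0.8225)

S_44 = 0.8222


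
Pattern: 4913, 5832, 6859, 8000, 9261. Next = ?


Pattern: perfect cubes: n³
Terms: 4913, 5832, 6859, 8000, 9261
Next term = 10648

Next term = 10648


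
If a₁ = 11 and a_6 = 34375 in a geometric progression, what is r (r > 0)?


r^(n-1) = aₙ/a₁
r^5 = 34375/11 = 3125
r = 3125^(1/5)
= 5

r = 5


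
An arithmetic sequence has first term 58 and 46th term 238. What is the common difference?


d = (aₙ - a₁)/(n-1)
= (238 - 58)/(46-1)
= 180/45 = 4

d = 4


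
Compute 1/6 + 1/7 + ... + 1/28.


Σₖ₌6^28 1/k = 1/6 + 1/7 + 1/8 + ... + 1/28
= 132022249763/80313433200
≈ 1.6438

Sum = 132022249763/80313433200 ≈ 1.6438


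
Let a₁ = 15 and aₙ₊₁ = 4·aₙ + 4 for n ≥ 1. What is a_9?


Computing step by step:
a_1 = 15
a_2 = 64
a_3 = 260
a_4 = 1044
a_5 = 4180
a_6 = 16724
a_7 = 66900
a_8 = 267604
a_9 = 1070420


a_9 = 1070420


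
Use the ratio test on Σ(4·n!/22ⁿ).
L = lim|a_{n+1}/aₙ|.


aₙ = 4·n!/22^n
a_{n+1}/aₙ = (n+1)!/22^(n+1) × 22^n/n!  (constant 4 cancels)
= (n+1)/22
L = lim(n→∞) (n+1)/22 = ∞
L > 1 → series DIVERGES

Diverges (ratio test: L = ∞ > 1)


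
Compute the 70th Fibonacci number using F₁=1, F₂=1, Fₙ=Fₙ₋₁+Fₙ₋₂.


Fibonacci sequence: 1, 1, 2, 3, 5, 8, 13, 21, 34, 55, 89, ...
F(70) = 190392490709135

F(70) = 190392490709135


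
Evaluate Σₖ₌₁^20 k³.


n(n+1)/2 = 20×21/2 = 210
Σk³ = 210² = 44100

Σk³ = 44100


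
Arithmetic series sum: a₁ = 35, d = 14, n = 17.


aₙ = 35 + (17-1)×14 = 259
Sₙ = n(a₁+aₙ)/2 = 17×(35+259)/2
= 17×294/2 = 2499

S_17 = 2499


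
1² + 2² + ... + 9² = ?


n = 9
n(n+1)(2n+1)/6 = 9×10×19/6
= 1710/6 = 285

Σk² = 285


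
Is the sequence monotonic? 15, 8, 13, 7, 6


Differences: -7, 5, -6, -1
Difference at position 2 is +5 (> 0) but position 1 is -7 (< 0) — sequence both rises and falls
→ NOT monotonic

Not monotonic


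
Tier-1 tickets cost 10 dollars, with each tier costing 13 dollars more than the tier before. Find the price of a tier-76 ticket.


aₙ = a₁ + (n-1)d
= 10 + (76-1)×13
= 10 + 975
= 985

a_76 = 985


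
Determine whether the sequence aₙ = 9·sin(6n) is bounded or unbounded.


For all n, -1 ≤ sin(6n) ≤ 1, so -9 ≤ 9·sin(6n) ≤ 9
Lower bound: -9, Upper bound: 9
The sequence IS bounded

Bounded (-9 ≤ aₙ ≤ 9)


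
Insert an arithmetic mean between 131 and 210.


AM = (131 + 210)/2 = 341/2 = 170.5

AM = 170.5


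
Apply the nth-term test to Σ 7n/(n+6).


lim(n→∞) 7n/(n+6) = 7/1 = 7  (divide numerator and denominator by n)
lim aₙ = 7 ≠ 0 → series DIVERGES

Diverges (lim aₙ = 7 ≠ 0)


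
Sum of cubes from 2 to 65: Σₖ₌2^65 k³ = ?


Σₖ₌2^65 k³ = [65·66/2]² − [1·2/2]²
= 4601025 − 1 = 4601024

Σk³ = 4601024


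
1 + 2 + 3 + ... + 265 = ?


n(n+1)/2 = 265×266/2 = 70490/2 = 35245

Σk = 35245


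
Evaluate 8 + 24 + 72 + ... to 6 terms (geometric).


Sₙ = 8×(3^6 - 1)/(3 - 1)
= 8×(729 - 1)/2
= 8×728/2
= 2912

S_6 = 2912


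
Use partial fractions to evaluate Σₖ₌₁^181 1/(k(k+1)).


1/(k(k+1)) = 1/k - 1/(k+1) (partial fractions)
Telescoping: Σ = 1 - 1/182 = 181/182

Sum = 181/182


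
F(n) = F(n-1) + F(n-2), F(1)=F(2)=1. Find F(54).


Fibonacci sequence: 1, 1, 2, 3, 5, 8, 13, 21, 34, 55, 89, ...
F(54) = 86267571272

F(54) = 86267571272


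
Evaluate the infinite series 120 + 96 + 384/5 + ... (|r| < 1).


S∞ = a₁/(1-r) = 120/(1 - 4/5)
= 120/(1/5)
= 600

S∞ = 600


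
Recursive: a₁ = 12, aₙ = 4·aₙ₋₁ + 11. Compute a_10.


Computing step by step:
a_1 = 12
a_2 = 59
a_3 = 247
a_4 = 999
a_5 = 4007
a_6 = 16039
a_7 = 64167
a_8 = 256679
a_9 = 1026727
a_10 = 4106919


a_10 = 4106919


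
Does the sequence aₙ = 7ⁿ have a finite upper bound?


aₙ = 7ⁿ → as n→∞, aₙ→∞ (since base 7 > 1)
No finite upper bound exists
The sequence is UNBOUNDED

Unbounded (aₙ → ∞ as n → ∞)


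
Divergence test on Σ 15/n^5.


lim(n→∞) 15/n^5 = 0
lim aₙ = 0 → nth-term test is INCONCLUSIVE
(Need other tests; this is actually a convergent p-series with p=5 > 1)

Inconclusive (lim aₙ = 0; need another test)


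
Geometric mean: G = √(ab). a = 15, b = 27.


GM = √(15×27) = √405 = 20.1246

GM = 20.1246


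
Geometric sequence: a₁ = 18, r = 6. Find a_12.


aₙ = a₁·r^(n-1)
= 18×6^11
= 18×362797056
= 6530347008

a_12 = 6530347008


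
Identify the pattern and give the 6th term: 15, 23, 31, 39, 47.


Pattern: arithmetic (d=8)
Terms: 15, 23, 31, 39, 47
Next term = 55

Next term = 55


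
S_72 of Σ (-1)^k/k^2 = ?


S = -1 + 1/4 - 1/9 + 1/16 - 1/25 + 1/36 - 1/49 + 1/64 ± ...
= -0.8224
(Full series converges to -π²/12 ≈ -0.8225)

S_72 = -0.8224


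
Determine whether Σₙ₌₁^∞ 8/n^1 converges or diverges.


p-series test: Σ c/n^p converges if p > 1, diverges if p ≤ 1 (constant c > 0 doesn't affect convergence).
p = 1
1 ≤ 1 → DIVERGES

Diverges (p = 1 ≤ 1)


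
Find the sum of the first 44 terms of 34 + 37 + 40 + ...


aₙ = 34 + (44-1)×3 = 163
Sₙ = n(a₁+aₙ)/2 = 44×(34+163)/2
= 44×197/2 = 4334

S_44 = 4334


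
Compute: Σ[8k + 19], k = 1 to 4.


Σ(8k+19) = 8·Σk + 19·n
= 8·10 + 19·4
= 80 + 76 = 156

Σ = 156


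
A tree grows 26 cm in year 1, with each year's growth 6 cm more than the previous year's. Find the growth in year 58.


aₙ = a₁ + (n-1)d
= 26 + (58-1)×6
= 26 + 342
= 368

a_58 = 368


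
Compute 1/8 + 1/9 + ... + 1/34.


Σₖ₌8^34 1/k = 1/8 + 1/9 + 1/10 + ... + 1/34
= 20024215509829/13127595717600
≈ 1.5254

Sum = 20024215509829/13127595717600 ≈ 1.5254


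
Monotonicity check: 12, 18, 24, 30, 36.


Differences: 6, 6, 6, 6
All differences > 0 → strictly INCREASING

Monotonically increasing


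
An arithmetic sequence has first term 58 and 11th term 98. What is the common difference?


d = (aₙ - a₁)/(n-1)
= (98 - 58)/(11-1)
= 40/10 = 4

d = 4


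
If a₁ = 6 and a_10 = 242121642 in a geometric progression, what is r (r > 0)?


r^(n-1) = aₙ/a₁
r^9 = 242121642/6 = 40353607
r = 40353607^(1/9)
= 7

r = 7


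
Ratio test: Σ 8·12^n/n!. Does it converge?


aₙ = 8·12^n/n!
a_{n+1}/aₙ = 12^(n+1)/(n+1)! × n!/12^n  (constant 8 cancels)
= 12/(n+1)
L = lim(n→∞) 12/(n+1) = 0
L < 1 → series CONVERGES

Converges (ratio test: L = 0 < 1)


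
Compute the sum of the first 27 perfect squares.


n = 27
n(n+1)(2n+1)/6 = 27×28×55/6
= 41580/6 = 6930

Σk² = 6930


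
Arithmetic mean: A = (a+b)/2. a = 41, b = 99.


AM = (41 + 99)/2 = 140/2 = 70

AM = 70


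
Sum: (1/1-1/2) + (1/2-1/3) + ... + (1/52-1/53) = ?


Telescoping: adjacent terms cancel.
= 1/1 - 1/53
= 1 - 1/53 = 52/53

Sum = 52/53


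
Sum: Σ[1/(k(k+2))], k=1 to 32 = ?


1/(k(k+2)) = (1/2)·(1/k - 1/(k+2)) (partial fractions)
Telescoping: Σ = (1/2)·(1 + 1/2 - 1/33 - 1/34) = 404/561

Sum = 404/561


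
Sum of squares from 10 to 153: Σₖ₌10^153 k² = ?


Σₖ₌10^153 k² = Σₖ₌₁^153 k² − Σₖ₌₁^9 k²
= 153·154·307/6 − 9·10·19/6
= 1205589 − 285 = 1205304

Σk² = 1205304


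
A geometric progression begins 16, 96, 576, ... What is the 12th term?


aₙ = a₁·r^(n-1)
= 16×6^11
= 16×362797056
= 5804752896

a_12 = 5804752896


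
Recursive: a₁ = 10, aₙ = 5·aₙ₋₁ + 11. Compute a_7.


Computing step by step:
a_1 = 10
a_2 = 61
a_3 = 316
a_4 = 1591
a_5 = 7966
a_6 = 39841
a_7 = 199216


a_7 = 199216


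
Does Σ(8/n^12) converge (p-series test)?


p-series test: Σ c/n^p converges if p > 1, diverges if p ≤ 1 (constant c > 0 doesn't affect convergence).
p = 12
12 > 1 → CONVERGES

Converges (p = 12 > 1)


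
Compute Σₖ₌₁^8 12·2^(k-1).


Sₙ = 12×(2^8 - 1)/(2 - 1)
= 12×(256 - 1)/1
= 12×255/1
= 3060

S_8 = 3060


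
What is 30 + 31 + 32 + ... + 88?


Σₖ₌30^88 k = Σₖ₌₁^88 k − Σₖ₌₁^29 k
= 88·89/2 − 29·30/2
= 3916 − 435 = 3481

Σk = 3481


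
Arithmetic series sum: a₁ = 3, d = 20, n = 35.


aₙ = 3 + (35-1)×20 = 683
Sₙ = n(a₁+aₙ)/2 = 35×(3+683)/2
= 35×686/2 = 12005

S_35 = 12005


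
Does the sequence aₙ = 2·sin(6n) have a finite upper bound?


For all n, -1 ≤ sin(6n) ≤ 1, so -2 ≤ 2·sin(6n) ≤ 2
Lower bound: -2, Upper bound: 2
The sequence IS bounded

Bounded (-2 ≤ aₙ ≤ 2)
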